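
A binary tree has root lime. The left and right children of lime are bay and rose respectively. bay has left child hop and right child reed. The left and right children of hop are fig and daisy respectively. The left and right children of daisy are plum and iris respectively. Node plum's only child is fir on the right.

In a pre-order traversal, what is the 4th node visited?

Pre-order visits the node, then its left subtree, then its right subtree.
Visit lime.
At lime: go left to bay.
  Visit bay.
  At bay: go left to hop.
    Visit hop.
    At hop: go left to fig.
      fig is a leaf — visit fig.
    At hop: go right to daisy.
      Visit daisy.
      At daisy: go left to plum.
        Visit plum.
        At plum: no left child.
        At plum: go right to fir.
          fir is a leaf — visit fir.
      At daisy: go right to iris.
        iris is a leaf — visit iris.
  At bay: go right to reed.
    reed is a leaf — visit reed.
At lime: go right to rose.
  rose is a leaf — visit rose.
Full pre-order sequence: lime, bay, hop, fig, daisy, plum, fir, iris, reed, rose.

fig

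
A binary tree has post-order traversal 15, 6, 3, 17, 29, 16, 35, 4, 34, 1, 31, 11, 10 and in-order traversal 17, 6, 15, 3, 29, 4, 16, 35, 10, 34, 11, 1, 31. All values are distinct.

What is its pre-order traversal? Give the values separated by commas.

The last element of post-order is the root; it splits in-order into left and right subtrees.
Root 10: left subtree has 8 nodes {17, 6, 15, 3, 29, 4, 16, 35}, right has 4 {34, 11, 1, 31}.
  Root 4: left subtree has 5 nodes {17, 6, 15, 3, 29}, right has 2 {16, 35}.
    Root 29: left subtree has 4 nodes {17, 6, 15, 3}, right has 0 { }.
      Root 17: left subtree has 0 nodes { }, right has 3 {6, 15, 3}.
        Root 3: left subtree has 2 nodes {6, 15}, right has 0 { }.
          Root 6: left subtree has 0 nodes { }, right has 1 {15}.
    Root 35: left subtree has 1 node {16}, right has 0 { }.
  Root 11: left subtree has 1 node {34}, right has 2 {1, 31}.
    Root 31: left subtree has 1 node {1}, right has 0 { }.

10, 4, 29, 17, 3, 6, 15, 35, 16, 11, 34, 31, 1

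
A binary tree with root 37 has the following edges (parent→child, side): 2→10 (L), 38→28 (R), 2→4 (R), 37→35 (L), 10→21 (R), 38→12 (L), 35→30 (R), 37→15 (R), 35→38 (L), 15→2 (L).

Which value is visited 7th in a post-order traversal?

10

Post-order visits the left subtree, then the right subtree, then the node.
At 37: go left to 35.
  At 35: go left to 38.
    At 38: go left to 12.
      12 is a leaf — visit 12.
    At 38: go right to 28.
      28 is a leaf — visit 28.
    Visit 38.
  At 35: go right to 30.
    30 is a leaf — visit 30.
  Visit 35.
At 37: go right to 15.
  At 15: go left to 2.
    At 2: go left to 10.
      At 10: no left child.
      At 10: go right to 21.
        21 is a leaf — visit 21.
      Visit 10.
    At 2: go right to 4.
      4 is a leaf — visit 4.
    Visit 2.
  At 15: no right child.
  Visit 15.
Visit 37.
Full post-order sequence: 12, 28, 38, 30, 35, 21, 10, 4, 2, 15, 37.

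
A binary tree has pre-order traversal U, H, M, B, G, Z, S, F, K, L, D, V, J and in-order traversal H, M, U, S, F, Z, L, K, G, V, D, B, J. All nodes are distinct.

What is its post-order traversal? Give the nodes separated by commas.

The first element of pre-order is the root; it splits in-order into left and right subtrees.
Root U: left subtree has 2 nodes {H, M}, right has 10 {S, F, Z, L, K, G, V, D, B, J}.
  Root H: left subtree has 0 nodes { }, right has 1 {M}.
  Root B: left subtree has 8 nodes {S, F, Z, L, K, G, V, D}, right has 1 {J}.
    Root G: left subtree has 5 nodes {S, F, Z, L, K}, right has 2 {V, D}.
      Root Z: left subtree has 2 nodes {S, F}, right has 2 {L, K}.
        Root S: left subtree has 0 nodes { }, right has 1 {F}.
        Root K: left subtree has 1 node {L}, right has 0 { }.
      Root D: left subtree has 1 node {V}, right has 0 { }.

M, H, F, S, L, K, Z, V, D, G, J, B, U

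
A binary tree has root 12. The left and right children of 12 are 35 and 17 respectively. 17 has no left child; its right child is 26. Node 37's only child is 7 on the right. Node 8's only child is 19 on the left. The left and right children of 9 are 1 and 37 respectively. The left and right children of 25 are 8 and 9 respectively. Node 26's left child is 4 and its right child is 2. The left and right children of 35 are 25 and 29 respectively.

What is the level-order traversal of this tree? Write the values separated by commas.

12, 35, 17, 25, 29, 26, 8, 9, 4, 2, 19, 1, 37, 7

Level-order visits nodes level by level from the root, left to right within each level.
Level 0: 12
Level 1: 35, 17
Level 2: 25, 29, 26
Level 3: 8, 9, 4, 2
Level 4: 19, 1, 37
Level 5: 7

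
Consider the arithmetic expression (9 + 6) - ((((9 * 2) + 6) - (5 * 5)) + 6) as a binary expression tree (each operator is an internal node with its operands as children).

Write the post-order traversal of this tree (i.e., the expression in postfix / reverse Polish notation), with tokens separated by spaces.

Post-order on an expression tree gives postfix notation: for each operator, emit left operand, right operand, then the operator.

9 6 + 9 2 * 6 + 5 5 * - 6 + -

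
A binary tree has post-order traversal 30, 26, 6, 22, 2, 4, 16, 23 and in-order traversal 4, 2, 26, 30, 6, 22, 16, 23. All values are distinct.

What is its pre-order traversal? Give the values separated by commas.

23, 16, 4, 2, 22, 6, 26, 30

The last element of post-order is the root; it splits in-order into left and right subtrees.
Root 23: left subtree has 7 nodes {4, 2, 26, 30, 6, 22, 16}, right has 0 { }.
  Root 16: left subtree has 6 nodes {4, 2, 26, 30, 6, 22}, right has 0 { }.
    Root 4: left subtree has 0 nodes { }, right has 5 {2, 26, 30, 6, 22}.
      Root 2: left subtree has 0 nodes { }, right has 4 {26, 30, 6, 22}.
        Root 22: left subtree has 3 nodes {26, 30, 6}, right has 0 { }.
          Root 6: left subtree has 2 nodes {26, 30}, right has 0 { }.
            Root 26: left subtree has 0 nodes { }, right has 1 {30}.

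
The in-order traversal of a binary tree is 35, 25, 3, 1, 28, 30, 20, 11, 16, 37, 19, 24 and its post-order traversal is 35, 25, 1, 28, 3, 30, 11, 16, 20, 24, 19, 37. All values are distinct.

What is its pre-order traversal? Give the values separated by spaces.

The last element of post-order is the root; it splits in-order into left and right subtrees.
Root 37: left subtree has 9 nodes {35, 25, 3, 1, 28, 30, 20, 11, 16}, right has 2 {19, 24}.
  Root 20: left subtree has 6 nodes {35, 25, 3, 1, 28, 30}, right has 2 {11, 16}.
    Root 30: left subtree has 5 nodes {35, 25, 3, 1, 28}, right has 0 { }.
      Root 3: left subtree has 2 nodes {35, 25}, right has 2 {1, 28}.
        Root 25: left subtree has 1 node {35}, right has 0 { }.
        Root 28: left subtree has 1 node {1}, right has 0 { }.
    Root 16: left subtree has 1 node {11}, right has 0 { }.
  Root 19: left subtree has 0 nodes { }, right has 1 {24}.

37 20 30 3 25 35 28 1 16 11 19 24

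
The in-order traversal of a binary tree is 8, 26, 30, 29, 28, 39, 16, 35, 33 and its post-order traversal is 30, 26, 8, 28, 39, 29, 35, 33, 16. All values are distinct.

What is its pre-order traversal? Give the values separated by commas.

The last element of post-order is the root; it splits in-order into left and right subtrees.
Root 16: left subtree has 6 nodes {8, 26, 30, 29, 28, 39}, right has 2 {35, 33}.
  Root 29: left subtree has 3 nodes {8, 26, 30}, right has 2 {28, 39}.
    Root 8: left subtree has 0 nodes { }, right has 2 {26, 30}.
      Root 26: left subtree has 0 nodes { }, right has 1 {30}.
    Root 39: left subtree has 1 node {28}, right has 0 { }.
  Root 33: left subtree has 1 node {35}, right has 0 { }.

16, 29, 8, 26, 30, 39, 28, 33, 35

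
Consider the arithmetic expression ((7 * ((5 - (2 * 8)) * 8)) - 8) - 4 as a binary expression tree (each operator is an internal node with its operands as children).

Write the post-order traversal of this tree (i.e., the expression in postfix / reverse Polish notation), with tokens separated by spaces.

Post-order on an expression tree gives postfix notation: for each operator, emit left operand, right operand, then the operator.

7 5 2 8 * - 8 * * 8 - 4 -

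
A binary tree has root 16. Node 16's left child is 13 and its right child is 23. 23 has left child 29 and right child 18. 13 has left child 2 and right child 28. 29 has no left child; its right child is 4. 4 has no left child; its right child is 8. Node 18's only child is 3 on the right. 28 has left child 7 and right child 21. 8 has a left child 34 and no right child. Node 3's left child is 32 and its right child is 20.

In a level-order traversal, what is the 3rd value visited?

Level-order visits nodes level by level from the root, left to right within each level.
Level 0: 16
Level 1: 13, 23
Level 2: 2, 28, 29, 18
Level 3: 7, 21, 4, 3
Level 4: 8, 32, 20
Level 5: 34
Full level-order sequence: 16, 13, 23, 2, 28, 29, 18, 7, 21, 4, 3, 8, 32, 20, 34.

23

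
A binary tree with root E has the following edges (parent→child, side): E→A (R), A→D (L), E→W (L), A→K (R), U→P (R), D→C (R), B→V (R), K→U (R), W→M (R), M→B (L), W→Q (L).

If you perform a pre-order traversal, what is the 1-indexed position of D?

Pre-order visits the node, then its left subtree, then its right subtree.
Visit E.
At E: go left to W.
  Visit W.
  At W: go left to Q.
    Q is a leaf — visit Q.
  At W: go right to M.
    Visit M.
    At M: go left to B.
      Visit B.
      At B: no left child.
      At B: go right to V.
        V is a leaf — visit V.
    At M: no right child.
At E: go right to A.
  Visit A.
  At A: go left to D.
    Visit D.
    At D: no left child.
    At D: go right to C.
      C is a leaf — visit C.
  At A: go right to K.
    Visit K.
    At K: no left child.
    At K: go right to U.
      Visit U.
      At U: no left child.
      At U: go right to P.
        P is a leaf — visit P.
Full pre-order sequence: E, W, Q, M, B, V, A, D, C, K, U, P.

8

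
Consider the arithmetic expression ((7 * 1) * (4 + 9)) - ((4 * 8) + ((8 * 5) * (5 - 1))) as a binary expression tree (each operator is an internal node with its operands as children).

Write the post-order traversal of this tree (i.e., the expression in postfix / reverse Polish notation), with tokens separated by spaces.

7 1 * 4 9 + * 4 8 * 8 5 * 5 1 - * + -

Post-order on an expression tree gives postfix notation: for each operator, emit left operand, right operand, then the operator.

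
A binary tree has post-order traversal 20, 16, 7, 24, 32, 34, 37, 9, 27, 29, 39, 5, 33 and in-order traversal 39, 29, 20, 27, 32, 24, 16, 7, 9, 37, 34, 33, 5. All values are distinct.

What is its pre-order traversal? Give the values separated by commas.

33, 39, 29, 27, 20, 9, 32, 24, 7, 16, 37, 34, 5

The last element of post-order is the root; it splits in-order into left and right subtrees.
Root 33: left subtree has 11 nodes {39, 29, 20, 27, 32, 24, 16, 7, 9, 37, 34}, right has 1 {5}.
  Root 39: left subtree has 0 nodes { }, right has 10 {29, 20, 27, 32, 24, 16, 7, 9, 37, 34}.
    Root 29: left subtree has 0 nodes { }, right has 9 {20, 27, 32, 24, 16, 7, 9, 37, 34}.
      Root 27: left subtree has 1 node {20}, right has 7 {32, 24, 16, 7, 9, 37, 34}.
        Root 9: left subtree has 4 nodes {32, 24, 16, 7}, right has 2 {37, 34}.
          Root 32: left subtree has 0 nodes { }, right has 3 {24, 16, 7}.
            Root 24: left subtree has 0 nodes { }, right has 2 {16, 7}.
              Root 7: left subtree has 1 node {16}, right has 0 { }.
          Root 37: left subtree has 0 nodes { }, right has 1 {34}.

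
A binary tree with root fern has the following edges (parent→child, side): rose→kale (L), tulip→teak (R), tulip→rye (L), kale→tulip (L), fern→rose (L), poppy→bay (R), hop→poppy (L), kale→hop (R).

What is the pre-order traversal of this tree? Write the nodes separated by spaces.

Pre-order visits the node, then its left subtree, then its right subtree.
Visit fern.
At fern: go left to rose.
  Visit rose.
  At rose: go left to kale.
    Visit kale.
    At kale: go left to tulip.
      Visit tulip.
      At tulip: go left to rye.
        rye is a leaf — visit rye.
      At tulip: go right to teak.
        teak is a leaf — visit teak.
    At kale: go right to hop.
      Visit hop.
      At hop: go left to poppy.
        Visit poppy.
        At poppy: no left child.
        At poppy: go right to bay.
          bay is a leaf — visit bay.
      At hop: no right child.
  At rose: no right child.
At fern: no right child.

fern rose kale tulip rye teak hop poppy bay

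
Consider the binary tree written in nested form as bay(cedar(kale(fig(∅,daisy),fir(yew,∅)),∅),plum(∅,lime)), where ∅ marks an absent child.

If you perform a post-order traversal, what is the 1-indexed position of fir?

Post-order visits the left subtree, then the right subtree, then the node.
At bay: go left to cedar.
  At cedar: go left to kale.
    At kale: go left to fig.
      At fig: no left child.
      At fig: go right to daisy.
        daisy is a leaf — visit daisy.
      Visit fig.
    At kale: go right to fir.
      At fir: go left to yew.
        yew is a leaf — visit yew.
      At fir: no right child.
      Visit fir.
    Visit kale.
  At cedar: no right child.
  Visit cedar.
At bay: go right to plum.
  At plum: no left child.
  At plum: go right to lime.
    lime is a leaf — visit lime.
  Visit plum.
Visit bay.
Full post-order sequence: daisy, fig, yew, fir, kale, cedar, lime, plum, bay.

4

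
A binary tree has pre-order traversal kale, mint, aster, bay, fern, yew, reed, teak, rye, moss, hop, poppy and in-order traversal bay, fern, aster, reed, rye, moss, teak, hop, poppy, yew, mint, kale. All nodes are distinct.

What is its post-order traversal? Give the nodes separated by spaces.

fern bay moss rye poppy hop teak reed yew aster mint kale

The first element of pre-order is the root; it splits in-order into left and right subtrees.
Root kale: left subtree has 11 nodes {bay, fern, aster, reed, rye, moss, teak, hop, poppy, yew, mint}, right has 0 { }.
  Root mint: left subtree has 10 nodes {bay, fern, aster, reed, rye, moss, teak, hop, poppy, yew}, right has 0 { }.
    Root aster: left subtree has 2 nodes {bay, fern}, right has 7 {reed, rye, moss, teak, hop, poppy, yew}.
      Root bay: left subtree has 0 nodes { }, right has 1 {fern}.
      Root yew: left subtree has 6 nodes {reed, rye, moss, teak, hop, poppy}, right has 0 { }.
        Root reed: left subtree has 0 nodes { }, right has 5 {rye, moss, teak, hop, poppy}.
          Root teak: left subtree has 2 nodes {rye, moss}, right has 2 {hop, poppy}.
            Root rye: left subtree has 0 nodes { }, right has 1 {moss}.
            Root hop: left subtree has 0 nodes { }, right has 1 {poppy}.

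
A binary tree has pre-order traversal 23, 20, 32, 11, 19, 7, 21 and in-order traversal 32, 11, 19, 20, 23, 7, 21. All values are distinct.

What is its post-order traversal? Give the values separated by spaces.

19 11 32 20 21 7 23

The first element of pre-order is the root; it splits in-order into left and right subtrees.
Root 23: left subtree has 4 nodes {32, 11, 19, 20}, right has 2 {7, 21}.
  Root 20: left subtree has 3 nodes {32, 11, 19}, right has 0 { }.
    Root 32: left subtree has 0 nodes { }, right has 2 {11, 19}.
      Root 11: left subtree has 0 nodes { }, right has 1 {19}.
  Root 7: left subtree has 0 nodes { }, right has 1 {21}.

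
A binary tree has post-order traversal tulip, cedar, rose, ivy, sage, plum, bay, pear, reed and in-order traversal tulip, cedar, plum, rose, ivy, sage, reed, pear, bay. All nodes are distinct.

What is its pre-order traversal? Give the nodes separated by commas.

The last element of post-order is the root; it splits in-order into left and right subtrees.
Root reed: left subtree has 6 nodes {tulip, cedar, plum, rose, ivy, sage}, right has 2 {pear, bay}.
  Root plum: left subtree has 2 nodes {tulip, cedar}, right has 3 {rose, ivy, sage}.
    Root cedar: left subtree has 1 node {tulip}, right has 0 { }.
    Root sage: left subtree has 2 nodes {rose, ivy}, right has 0 { }.
      Root ivy: left subtree has 1 node {rose}, right has 0 { }.
  Root pear: left subtree has 0 nodes { }, right has 1 {bay}.

reed, plum, cedar, tulip, sage, ivy, rose, pear, bay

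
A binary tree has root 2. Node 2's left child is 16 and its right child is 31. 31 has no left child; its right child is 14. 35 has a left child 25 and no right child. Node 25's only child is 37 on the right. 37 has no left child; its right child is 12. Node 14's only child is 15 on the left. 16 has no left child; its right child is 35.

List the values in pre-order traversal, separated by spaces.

Pre-order visits the node, then its left subtree, then its right subtree.
Visit 2.
At 2: go left to 16.
  Visit 16.
  At 16: no left child.
  At 16: go right to 35.
    Visit 35.
    At 35: go left to 25.
      Visit 25.
      At 25: no left child.
      At 25: go right to 37.
        Visit 37.
        At 37: no left child.
        At 37: go right to 12.
          12 is a leaf — visit 12.
    At 35: no right child.
At 2: go right to 31.
  Visit 31.
  At 31: no left child.
  At 31: go right to 14.
    Visit 14.
    At 14: go left to 15.
      15 is a leaf — visit 15.
    At 14: no right child.

2 16 35 25 37 12 31 14 15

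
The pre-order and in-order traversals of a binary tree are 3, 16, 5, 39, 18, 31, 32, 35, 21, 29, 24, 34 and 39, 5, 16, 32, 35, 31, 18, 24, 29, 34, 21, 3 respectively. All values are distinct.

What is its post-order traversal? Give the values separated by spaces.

The first element of pre-order is the root; it splits in-order into left and right subtrees.
Root 3: left subtree has 11 nodes {39, 5, 16, 32, 35, 31, 18, 24, 29, 34, 21}, right has 0 { }.
  Root 16: left subtree has 2 nodes {39, 5}, right has 8 {32, 35, 31, 18, 24, 29, 34, 21}.
    Root 5: left subtree has 1 node {39}, right has 0 { }.
    Root 18: left subtree has 3 nodes {32, 35, 31}, right has 4 {24, 29, 34, 21}.
      Root 31: left subtree has 2 nodes {32, 35}, right has 0 { }.
        Root 32: left subtree has 0 nodes { }, right has 1 {35}.
      Root 21: left subtree has 3 nodes {24, 29, 34}, right has 0 { }.
        Root 29: left subtree has 1 node {24}, right has 1 {34}.

39 5 35 32 31 24 34 29 21 18 16 3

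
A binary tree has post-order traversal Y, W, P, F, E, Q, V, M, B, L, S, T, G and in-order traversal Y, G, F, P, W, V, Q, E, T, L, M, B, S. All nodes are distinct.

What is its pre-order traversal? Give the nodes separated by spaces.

The last element of post-order is the root; it splits in-order into left and right subtrees.
Root G: left subtree has 1 node {Y}, right has 11 {F, P, W, V, Q, E, T, L, M, B, S}.
  Root T: left subtree has 6 nodes {F, P, W, V, Q, E}, right has 4 {L, M, B, S}.
    Root V: left subtree has 3 nodes {F, P, W}, right has 2 {Q, E}.
      Root F: left subtree has 0 nodes { }, right has 2 {P, W}.
        Root P: left subtree has 0 nodes { }, right has 1 {W}.
      Root Q: left subtree has 0 nodes { }, right has 1 {E}.
    Root S: left subtree has 3 nodes {L, M, B}, right has 0 { }.
      Root L: left subtree has 0 nodes { }, right has 2 {M, B}.
        Root B: left subtree has 1 node {M}, right has 0 { }.

G Y T V F P W Q E S L B M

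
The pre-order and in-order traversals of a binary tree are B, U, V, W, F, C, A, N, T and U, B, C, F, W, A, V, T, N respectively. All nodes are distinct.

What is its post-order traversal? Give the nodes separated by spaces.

U C F A W T N V B

The first element of pre-order is the root; it splits in-order into left and right subtrees.
Root B: left subtree has 1 node {U}, right has 7 {C, F, W, A, V, T, N}.
  Root V: left subtree has 4 nodes {C, F, W, A}, right has 2 {T, N}.
    Root W: left subtree has 2 nodes {C, F}, right has 1 {A}.
      Root F: left subtree has 1 node {C}, right has 0 { }.
    Root N: left subtree has 1 node {T}, right has 0 { }.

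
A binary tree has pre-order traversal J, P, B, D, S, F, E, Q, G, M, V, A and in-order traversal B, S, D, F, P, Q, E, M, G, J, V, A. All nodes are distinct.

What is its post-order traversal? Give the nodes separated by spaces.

The first element of pre-order is the root; it splits in-order into left and right subtrees.
Root J: left subtree has 9 nodes {B, S, D, F, P, Q, E, M, G}, right has 2 {V, A}.
  Root P: left subtree has 4 nodes {B, S, D, F}, right has 4 {Q, E, M, G}.
    Root B: left subtree has 0 nodes { }, right has 3 {S, D, F}.
      Root D: left subtree has 1 node {S}, right has 1 {F}.
    Root E: left subtree has 1 node {Q}, right has 2 {M, G}.
      Root G: left subtree has 1 node {M}, right has 0 { }.
  Root V: left subtree has 0 nodes { }, right has 1 {A}.

S F D B Q M G E P A V J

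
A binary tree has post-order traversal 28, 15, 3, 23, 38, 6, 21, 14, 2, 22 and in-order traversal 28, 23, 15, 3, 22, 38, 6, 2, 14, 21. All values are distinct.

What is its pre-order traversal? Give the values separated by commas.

The last element of post-order is the root; it splits in-order into left and right subtrees.
Root 22: left subtree has 4 nodes {28, 23, 15, 3}, right has 5 {38, 6, 2, 14, 21}.
  Root 23: left subtree has 1 node {28}, right has 2 {15, 3}.
    Root 3: left subtree has 1 node {15}, right has 0 { }.
  Root 2: left subtree has 2 nodes {38, 6}, right has 2 {14, 21}.
    Root 6: left subtree has 1 node {38}, right has 0 { }.
    Root 14: left subtree has 0 nodes { }, right has 1 {21}.

22, 23, 28, 3, 15, 2, 6, 38, 14, 21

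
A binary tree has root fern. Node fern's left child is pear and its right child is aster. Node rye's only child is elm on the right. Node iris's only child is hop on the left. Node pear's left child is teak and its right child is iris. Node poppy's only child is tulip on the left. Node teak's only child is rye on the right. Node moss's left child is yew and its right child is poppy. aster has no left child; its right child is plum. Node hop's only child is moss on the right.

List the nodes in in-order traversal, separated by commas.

teak, rye, elm, pear, hop, yew, moss, tulip, poppy, iris, fern, aster, plum

In-order visits the left subtree, then the node, then the right subtree.
At fern: go left to pear.
  At pear: go left to teak.
    At teak: no left child.
    Visit teak.
    At teak: go right to rye.
      At rye: no left child.
      Visit rye.
      At rye: go right to elm.
        elm is a leaf — visit elm.
  Visit pear.
  At pear: go right to iris.
    At iris: go left to hop.
      At hop: no left child.
      Visit hop.
      At hop: go right to moss.
        At moss: go left to yew.
          yew is a leaf — visit yew.
        Visit moss.
        At moss: go right to poppy.
          At poppy: go left to tulip.
            tulip is a leaf — visit tulip.
          Visit poppy.
          At poppy: no right child.
    Visit iris.
    At iris: no right child.
Visit fern.
At fern: go right to aster.
  At aster: no left child.
  Visit aster.
  At aster: go right to plum.
    plum is a leaf — visit plum.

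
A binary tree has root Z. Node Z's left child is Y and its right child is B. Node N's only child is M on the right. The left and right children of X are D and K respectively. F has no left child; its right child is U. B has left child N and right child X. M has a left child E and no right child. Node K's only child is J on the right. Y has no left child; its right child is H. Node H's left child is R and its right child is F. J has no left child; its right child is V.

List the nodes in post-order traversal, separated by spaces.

Post-order visits the left subtree, then the right subtree, then the node.
At Z: go left to Y.
  At Y: no left child.
  At Y: go right to H.
    At H: go left to R.
      R is a leaf — visit R.
    At H: go right to F.
      At F: no left child.
      At F: go right to U.
        U is a leaf — visit U.
      Visit F.
    Visit H.
  Visit Y.
At Z: go right to B.
  At B: go left to N.
    At N: no left child.
    At N: go right to M.
      At M: go left to E.
        E is a leaf — visit E.
      At M: no right child.
      Visit M.
    Visit N.
  At B: go right to X.
    At X: go left to D.
      D is a leaf — visit D.
    At X: go right to K.
      At K: no left child.
      At K: go right to J.
        At J: no left child.
        At J: go right to V.
          V is a leaf — visit V.
        Visit J.
      Visit K.
    Visit X.
  Visit B.
Visit Z.

R U F H Y E M N D V J K X B Z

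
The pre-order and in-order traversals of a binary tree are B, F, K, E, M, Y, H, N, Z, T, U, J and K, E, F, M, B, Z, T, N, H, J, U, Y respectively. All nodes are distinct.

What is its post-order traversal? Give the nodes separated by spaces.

E K M F T Z N J U H Y B

The first element of pre-order is the root; it splits in-order into left and right subtrees.
Root B: left subtree has 4 nodes {K, E, F, M}, right has 7 {Z, T, N, H, J, U, Y}.
  Root F: left subtree has 2 nodes {K, E}, right has 1 {M}.
    Root K: left subtree has 0 nodes { }, right has 1 {E}.
  Root Y: left subtree has 6 nodes {Z, T, N, H, J, U}, right has 0 { }.
    Root H: left subtree has 3 nodes {Z, T, N}, right has 2 {J, U}.
      Root N: left subtree has 2 nodes {Z, T}, right has 0 { }.
        Root Z: left subtree has 0 nodes { }, right has 1 {T}.
      Root U: left subtree has 1 node {J}, right has 0 { }.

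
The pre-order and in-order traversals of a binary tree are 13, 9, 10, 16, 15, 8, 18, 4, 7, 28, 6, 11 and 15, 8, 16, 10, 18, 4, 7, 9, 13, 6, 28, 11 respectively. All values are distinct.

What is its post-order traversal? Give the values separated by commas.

The first element of pre-order is the root; it splits in-order into left and right subtrees.
Root 13: left subtree has 8 nodes {15, 8, 16, 10, 18, 4, 7, 9}, right has 3 {6, 28, 11}.
  Root 9: left subtree has 7 nodes {15, 8, 16, 10, 18, 4, 7}, right has 0 { }.
    Root 10: left subtree has 3 nodes {15, 8, 16}, right has 3 {18, 4, 7}.
      Root 16: left subtree has 2 nodes {15, 8}, right has 0 { }.
        Root 15: left subtree has 0 nodes { }, right has 1 {8}.
      Root 18: left subtree has 0 nodes { }, right has 2 {4, 7}.
        Root 4: left subtree has 0 nodes { }, right has 1 {7}.
  Root 28: left subtree has 1 node {6}, right has 1 {11}.

8, 15, 16, 7, 4, 18, 10, 9, 6, 11, 28, 13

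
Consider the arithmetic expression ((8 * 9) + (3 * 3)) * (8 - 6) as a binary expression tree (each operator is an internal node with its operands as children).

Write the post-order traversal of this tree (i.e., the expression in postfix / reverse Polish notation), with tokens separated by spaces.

Post-order on an expression tree gives postfix notation: for each operator, emit left operand, right operand, then the operator.

8 9 * 3 3 * + 8 6 - *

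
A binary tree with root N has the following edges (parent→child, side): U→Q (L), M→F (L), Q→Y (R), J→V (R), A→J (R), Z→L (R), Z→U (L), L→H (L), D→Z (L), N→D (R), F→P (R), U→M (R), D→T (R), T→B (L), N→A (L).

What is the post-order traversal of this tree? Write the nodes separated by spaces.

Post-order visits the left subtree, then the right subtree, then the node.
At N: go left to A.
  At A: no left child.
  At A: go right to J.
    At J: no left child.
    At J: go right to V.
      V is a leaf — visit V.
    Visit J.
  Visit A.
At N: go right to D.
  At D: go left to Z.
    At Z: go left to U.
      At U: go left to Q.
        At Q: no left child.
        At Q: go right to Y.
          Y is a leaf — visit Y.
        Visit Q.
      At U: go right to M.
        At M: go left to F.
          At F: no left child.
          At F: go right to P.
            P is a leaf — visit P.
          Visit F.
        At M: no right child.
        Visit M.
      Visit U.
    At Z: go right to L.
      At L: go left to H.
        H is a leaf — visit H.
      At L: no right child.
      Visit L.
    Visit Z.
  At D: go right to T.
    At T: go left to B.
      B is a leaf — visit B.
    At T: no right child.
    Visit T.
  Visit D.
Visit N.

V J A Y Q P F M U H L Z B T D N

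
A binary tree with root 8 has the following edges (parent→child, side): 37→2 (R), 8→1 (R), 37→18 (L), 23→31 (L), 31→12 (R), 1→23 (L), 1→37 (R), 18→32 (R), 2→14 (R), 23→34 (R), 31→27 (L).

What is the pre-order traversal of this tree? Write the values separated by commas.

Pre-order visits the node, then its left subtree, then its right subtree.
Visit 8.
At 8: no left child.
At 8: go right to 1.
  Visit 1.
  At 1: go left to 23.
    Visit 23.
    At 23: go left to 31.
      Visit 31.
      At 31: go left to 27.
        27 is a leaf — visit 27.
      At 31: go right to 12.
        12 is a leaf — visit 12.
    At 23: go right to 34.
      34 is a leaf — visit 34.
  At 1: go right to 37.
    Visit 37.
    At 37: go left to 18.
      Visit 18.
      At 18: no left child.
      At 18: go right to 32.
        32 is a leaf — visit 32.
    At 37: go right to 2.
      Visit 2.
      At 2: no left child.
      At 2: go right to 14.
        14 is a leaf — visit 14.

8, 1, 23, 31, 27, 12, 34, 37, 18, 32, 2, 14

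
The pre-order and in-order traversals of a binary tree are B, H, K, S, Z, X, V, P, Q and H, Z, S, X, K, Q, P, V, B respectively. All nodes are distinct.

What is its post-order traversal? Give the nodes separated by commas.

Z, X, S, Q, P, V, K, H, B

The first element of pre-order is the root; it splits in-order into left and right subtrees.
Root B: left subtree has 8 nodes {H, Z, S, X, K, Q, P, V}, right has 0 { }.
  Root H: left subtree has 0 nodes { }, right has 7 {Z, S, X, K, Q, P, V}.
    Root K: left subtree has 3 nodes {Z, S, X}, right has 3 {Q, P, V}.
      Root S: left subtree has 1 node {Z}, right has 1 {X}.
      Root V: left subtree has 2 nodes {Q, P}, right has 0 { }.
        Root P: left subtree has 1 node {Q}, right has 0 { }.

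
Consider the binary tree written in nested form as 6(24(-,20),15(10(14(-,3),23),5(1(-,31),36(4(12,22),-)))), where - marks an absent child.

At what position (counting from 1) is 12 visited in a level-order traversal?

Level-order visits nodes level by level from the root, left to right within each level.
Level 0: 6
Level 1: 24, 15
Level 2: 20, 10, 5
Level 3: 14, 23, 1, 36
Level 4: 3, 31, 4
Level 5: 12, 22
Full level-order sequence: 6, 24, 15, 20, 10, 5, 14, 23, 1, 36, 3, 31, 4, 12, 22.

14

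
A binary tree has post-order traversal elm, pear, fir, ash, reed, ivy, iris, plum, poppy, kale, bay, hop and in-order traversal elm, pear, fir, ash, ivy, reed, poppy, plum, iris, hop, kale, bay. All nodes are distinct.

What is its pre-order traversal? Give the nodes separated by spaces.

hop poppy ivy ash fir pear elm reed plum iris bay kale

The last element of post-order is the root; it splits in-order into left and right subtrees.
Root hop: left subtree has 9 nodes {elm, pear, fir, ash, ivy, reed, poppy, plum, iris}, right has 2 {kale, bay}.
  Root poppy: left subtree has 6 nodes {elm, pear, fir, ash, ivy, reed}, right has 2 {plum, iris}.
    Root ivy: left subtree has 4 nodes {elm, pear, fir, ash}, right has 1 {reed}.
      Root ash: left subtree has 3 nodes {elm, pear, fir}, right has 0 { }.
        Root fir: left subtree has 2 nodes {elm, pear}, right has 0 { }.
          Root pear: left subtree has 1 node {elm}, right has 0 { }.
    Root plum: left subtree has 0 nodes { }, right has 1 {iris}.
  Root bay: left subtree has 1 node {kale}, right has 0 { }.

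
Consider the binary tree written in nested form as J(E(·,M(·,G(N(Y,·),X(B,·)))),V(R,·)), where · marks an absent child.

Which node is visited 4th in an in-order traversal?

N

In-order visits the left subtree, then the node, then the right subtree.
At J: go left to E.
  At E: no left child.
  Visit E.
  At E: go right to M.
    At M: no left child.
    Visit M.
    At M: go right to G.
      At G: go left to N.
        At N: go left to Y.
          Y is a leaf — visit Y.
        Visit N.
        At N: no right child.
      Visit G.
      At G: go right to X.
        At X: go left to B.
          B is a leaf — visit B.
        Visit X.
        At X: no right child.
Visit J.
At J: go right to V.
  At V: go left to R.
    R is a leaf — visit R.
  Visit V.
  At V: no right child.
Full in-order sequence: E, M, Y, N, G, B, X, J, R, V.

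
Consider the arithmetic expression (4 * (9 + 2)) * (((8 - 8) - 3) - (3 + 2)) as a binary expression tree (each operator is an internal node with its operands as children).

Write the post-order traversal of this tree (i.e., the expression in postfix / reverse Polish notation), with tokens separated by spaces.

4 9 2 + * 8 8 - 3 - 3 2 + - *

Post-order on an expression tree gives postfix notation: for each operator, emit left operand, right operand, then the operator.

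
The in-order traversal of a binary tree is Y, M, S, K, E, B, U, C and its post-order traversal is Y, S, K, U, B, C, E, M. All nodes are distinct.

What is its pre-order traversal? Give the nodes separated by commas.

M, Y, E, K, S, C, B, U

The last element of post-order is the root; it splits in-order into left and right subtrees.
Root M: left subtree has 1 node {Y}, right has 6 {S, K, E, B, U, C}.
  Root E: left subtree has 2 nodes {S, K}, right has 3 {B, U, C}.
    Root K: left subtree has 1 node {S}, right has 0 { }.
    Root C: left subtree has 2 nodes {B, U}, right has 0 { }.
      Root B: left subtree has 0 nodes { }, right has 1 {U}.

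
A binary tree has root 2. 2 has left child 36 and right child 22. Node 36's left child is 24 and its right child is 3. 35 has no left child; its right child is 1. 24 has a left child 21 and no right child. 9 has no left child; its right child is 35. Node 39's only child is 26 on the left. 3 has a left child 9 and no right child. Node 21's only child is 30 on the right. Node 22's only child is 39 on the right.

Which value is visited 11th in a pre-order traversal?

39

Pre-order visits the node, then its left subtree, then its right subtree.
Visit 2.
At 2: go left to 36.
  Visit 36.
  At 36: go left to 24.
    Visit 24.
    At 24: go left to 21.
      Visit 21.
      At 21: no left child.
      At 21: go right to 30.
        30 is a leaf — visit 30.
    At 24: no right child.
  At 36: go right to 3.
    Visit 3.
    At 3: go left to 9.
      Visit 9.
      At 9: no left child.
      At 9: go right to 35.
        Visit 35.
        At 35: no left child.
        At 35: go right to 1.
          1 is a leaf — visit 1.
    At 3: no right child.
At 2: go right to 22.
  Visit 22.
  At 22: no left child.
  At 22: go right to 39.
    Visit 39.
    At 39: go left to 26.
      26 is a leaf — visit 26.
    At 39: no right child.
Full pre-order sequence: 2, 36, 24, 21, 30, 3, 9, 35, 1, 22, 39, 26.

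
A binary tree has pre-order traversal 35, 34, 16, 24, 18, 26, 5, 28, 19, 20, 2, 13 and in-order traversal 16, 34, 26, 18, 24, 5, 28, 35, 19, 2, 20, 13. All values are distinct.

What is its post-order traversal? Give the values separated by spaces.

16 26 18 28 5 24 34 2 13 20 19 35

The first element of pre-order is the root; it splits in-order into left and right subtrees.
Root 35: left subtree has 7 nodes {16, 34, 26, 18, 24, 5, 28}, right has 4 {19, 2, 20, 13}.
  Root 34: left subtree has 1 node {16}, right has 5 {26, 18, 24, 5, 28}.
    Root 24: left subtree has 2 nodes {26, 18}, right has 2 {5, 28}.
      Root 18: left subtree has 1 node {26}, right has 0 { }.
      Root 5: left subtree has 0 nodes { }, right has 1 {28}.
  Root 19: left subtree has 0 nodes { }, right has 3 {2, 20, 13}.
    Root 20: left subtree has 1 node {2}, right has 1 {13}.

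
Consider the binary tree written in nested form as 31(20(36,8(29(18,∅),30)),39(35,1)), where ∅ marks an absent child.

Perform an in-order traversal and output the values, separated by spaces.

36 20 18 29 8 30 31 35 39 1

In-order visits the left subtree, then the node, then the right subtree.
At 31: go left to 20.
  At 20: go left to 36.
    36 is a leaf — visit 36.
  Visit 20.
  At 20: go right to 8.
    At 8: go left to 29.
      At 29: go left to 18.
        18 is a leaf — visit 18.
      Visit 29.
      At 29: no right child.
    Visit 8.
    At 8: go right to 30.
      30 is a leaf — visit 30.
Visit 31.
At 31: go right to 39.
  At 39: go left to 35.
    35 is a leaf — visit 35.
  Visit 39.
  At 39: go right to 1.
    1 is a leaf — visit 1.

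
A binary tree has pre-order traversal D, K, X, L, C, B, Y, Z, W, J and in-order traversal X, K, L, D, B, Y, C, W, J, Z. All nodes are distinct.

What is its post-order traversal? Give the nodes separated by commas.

The first element of pre-order is the root; it splits in-order into left and right subtrees.
Root D: left subtree has 3 nodes {X, K, L}, right has 6 {B, Y, C, W, J, Z}.
  Root K: left subtree has 1 node {X}, right has 1 {L}.
  Root C: left subtree has 2 nodes {B, Y}, right has 3 {W, J, Z}.
    Root B: left subtree has 0 nodes { }, right has 1 {Y}.
    Root Z: left subtree has 2 nodes {W, J}, right has 0 { }.
      Root W: left subtree has 0 nodes { }, right has 1 {J}.

X, L, K, Y, B, J, W, Z, C, D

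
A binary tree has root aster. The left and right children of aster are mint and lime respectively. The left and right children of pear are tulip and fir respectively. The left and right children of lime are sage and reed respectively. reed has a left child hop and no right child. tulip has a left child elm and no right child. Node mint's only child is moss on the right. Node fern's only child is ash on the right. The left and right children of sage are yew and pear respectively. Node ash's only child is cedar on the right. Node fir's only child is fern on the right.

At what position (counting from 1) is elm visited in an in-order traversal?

In-order visits the left subtree, then the node, then the right subtree.
At aster: go left to mint.
  At mint: no left child.
  Visit mint.
  At mint: go right to moss.
    moss is a leaf — visit moss.
Visit aster.
At aster: go right to lime.
  At lime: go left to sage.
    At sage: go left to yew.
      yew is a leaf — visit yew.
    Visit sage.
    At sage: go right to pear.
      At pear: go left to tulip.
        At tulip: go left to elm.
          elm is a leaf — visit elm.
        Visit tulip.
        At tulip: no right child.
      Visit pear.
      At pear: go right to fir.
        At fir: no left child.
        Visit fir.
        At fir: go right to fern.
          At fern: no left child.
          Visit fern.
          At fern: go right to ash.
            At ash: no left child.
            Visit ash.
            At ash: go right to cedar.
              cedar is a leaf — visit cedar.
  Visit lime.
  At lime: go right to reed.
    At reed: go left to hop.
      hop is a leaf — visit hop.
    Visit reed.
    At reed: no right child.
Full in-order sequence: mint, moss, aster, yew, sage, elm, tulip, pear, fir, fern, ash, cedar, lime, hop, reed.

6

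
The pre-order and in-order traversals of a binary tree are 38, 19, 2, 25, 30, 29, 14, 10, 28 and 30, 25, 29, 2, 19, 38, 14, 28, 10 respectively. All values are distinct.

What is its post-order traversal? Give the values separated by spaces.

30 29 25 2 19 28 10 14 38

The first element of pre-order is the root; it splits in-order into left and right subtrees.
Root 38: left subtree has 5 nodes {30, 25, 29, 2, 19}, right has 3 {14, 28, 10}.
  Root 19: left subtree has 4 nodes {30, 25, 29, 2}, right has 0 { }.
    Root 2: left subtree has 3 nodes {30, 25, 29}, right has 0 { }.
      Root 25: left subtree has 1 node {30}, right has 1 {29}.
  Root 14: left subtree has 0 nodes { }, right has 2 {28, 10}.
    Root 10: left subtree has 1 node {28}, right has 0 { }.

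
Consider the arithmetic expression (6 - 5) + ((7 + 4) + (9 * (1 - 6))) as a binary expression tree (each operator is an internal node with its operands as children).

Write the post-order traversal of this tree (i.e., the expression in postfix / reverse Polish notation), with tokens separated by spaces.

Post-order on an expression tree gives postfix notation: for each operator, emit left operand, right operand, then the operator.

6 5 - 7 4 + 9 1 6 - * + +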